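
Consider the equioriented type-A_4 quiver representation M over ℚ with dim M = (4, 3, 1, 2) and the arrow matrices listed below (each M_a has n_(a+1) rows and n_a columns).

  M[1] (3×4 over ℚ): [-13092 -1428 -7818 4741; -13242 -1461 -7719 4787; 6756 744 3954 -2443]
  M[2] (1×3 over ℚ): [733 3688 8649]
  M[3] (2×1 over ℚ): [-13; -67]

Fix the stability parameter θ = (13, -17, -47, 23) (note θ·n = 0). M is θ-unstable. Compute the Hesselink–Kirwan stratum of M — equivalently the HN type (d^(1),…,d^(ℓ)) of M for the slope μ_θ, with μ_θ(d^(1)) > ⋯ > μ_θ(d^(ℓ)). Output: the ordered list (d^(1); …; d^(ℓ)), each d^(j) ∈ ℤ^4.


Barcode: M ≅ I[1,1]^2, I[1,2], I[1,4], I[2,2], I[4,4]. HN layers by μ_θ (4 steps, strictly decreasing):
  μ^(1)=23; μ^(2)=13; μ^(3)=-2; μ^(4)=-17

((0, 0, 0, 2); (2, 0, 0, 0); (1, 1, 0, 0); (1, 2, 1, 0))


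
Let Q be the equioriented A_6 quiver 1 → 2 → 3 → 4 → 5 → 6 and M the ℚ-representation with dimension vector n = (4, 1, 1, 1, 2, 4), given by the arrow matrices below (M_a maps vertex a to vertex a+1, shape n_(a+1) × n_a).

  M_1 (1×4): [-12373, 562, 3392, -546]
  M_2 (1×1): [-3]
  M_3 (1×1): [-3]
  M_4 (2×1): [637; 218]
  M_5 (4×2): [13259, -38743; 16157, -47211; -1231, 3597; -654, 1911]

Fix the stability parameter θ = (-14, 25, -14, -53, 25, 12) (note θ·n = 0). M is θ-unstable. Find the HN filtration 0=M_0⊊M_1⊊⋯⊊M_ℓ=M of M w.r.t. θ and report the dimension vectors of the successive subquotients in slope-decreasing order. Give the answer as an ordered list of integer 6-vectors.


Barcode: M ≅ I[1,1]^3, I[1,6], I[5,6], I[6,6]^2. HN layers by μ_θ (3 steps, strictly decreasing):
  μ^(1)=37/2; μ^(2)=12; μ^(3)=-14

((0, 0, 0, 0, 2, 2); (0, 0, 0, 0, 0, 2); (4, 1, 1, 1, 0, 0))


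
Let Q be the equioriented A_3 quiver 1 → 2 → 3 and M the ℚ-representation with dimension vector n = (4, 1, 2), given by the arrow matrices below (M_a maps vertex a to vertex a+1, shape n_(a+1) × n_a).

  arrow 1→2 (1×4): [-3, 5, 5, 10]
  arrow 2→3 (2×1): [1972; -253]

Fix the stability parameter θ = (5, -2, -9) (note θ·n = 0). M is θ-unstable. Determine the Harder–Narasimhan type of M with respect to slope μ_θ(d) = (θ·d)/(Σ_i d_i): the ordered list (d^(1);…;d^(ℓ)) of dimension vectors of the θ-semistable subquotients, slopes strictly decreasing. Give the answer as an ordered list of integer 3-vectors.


Via rank(M_{q-1}∘⋯∘M_p): M ≅ I[1,1]^3, I[1,3], I[3,3].
μ_θ-semistable layers: μ^(1)=5; μ^(2)=-2; μ^(3)=-9

((3, 0, 0); (1, 1, 1); (0, 0, 1))


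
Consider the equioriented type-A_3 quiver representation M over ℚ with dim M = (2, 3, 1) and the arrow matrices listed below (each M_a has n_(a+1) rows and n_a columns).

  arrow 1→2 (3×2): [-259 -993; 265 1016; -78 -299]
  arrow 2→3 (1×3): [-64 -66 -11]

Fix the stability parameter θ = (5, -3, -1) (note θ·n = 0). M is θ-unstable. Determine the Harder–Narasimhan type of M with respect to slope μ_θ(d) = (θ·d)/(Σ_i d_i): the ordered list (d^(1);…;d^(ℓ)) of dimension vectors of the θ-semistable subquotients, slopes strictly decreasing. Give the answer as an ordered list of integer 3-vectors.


Via rank(M_{q-1}∘⋯∘M_p): M ≅ I[1,2], I[1,3], I[2,2].
μ_θ-semistable layers: μ^(1)=1; μ^(2)=1/3; μ^(3)=-3

((1, 1, 0); (1, 1, 1); (0, 1, 0))


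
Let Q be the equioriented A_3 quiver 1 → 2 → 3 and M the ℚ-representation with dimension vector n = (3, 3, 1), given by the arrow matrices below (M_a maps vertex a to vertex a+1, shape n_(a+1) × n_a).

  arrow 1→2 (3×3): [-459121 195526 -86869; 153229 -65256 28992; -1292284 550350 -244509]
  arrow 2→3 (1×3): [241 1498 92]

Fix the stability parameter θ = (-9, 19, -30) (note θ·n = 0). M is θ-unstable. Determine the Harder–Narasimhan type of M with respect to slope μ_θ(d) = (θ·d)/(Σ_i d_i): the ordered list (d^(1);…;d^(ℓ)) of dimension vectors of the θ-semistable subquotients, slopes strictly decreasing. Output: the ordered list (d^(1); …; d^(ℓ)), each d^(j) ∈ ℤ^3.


Via rank(M_{q-1}∘⋯∘M_p): M ≅ I[1,1], I[1,2], I[1,3], I[2,2].
μ_θ-semistable layers: μ^(1)=19; μ^(2)=-11/2; μ^(3)=-9

((0, 2, 0); (0, 1, 1); (3, 0, 0))


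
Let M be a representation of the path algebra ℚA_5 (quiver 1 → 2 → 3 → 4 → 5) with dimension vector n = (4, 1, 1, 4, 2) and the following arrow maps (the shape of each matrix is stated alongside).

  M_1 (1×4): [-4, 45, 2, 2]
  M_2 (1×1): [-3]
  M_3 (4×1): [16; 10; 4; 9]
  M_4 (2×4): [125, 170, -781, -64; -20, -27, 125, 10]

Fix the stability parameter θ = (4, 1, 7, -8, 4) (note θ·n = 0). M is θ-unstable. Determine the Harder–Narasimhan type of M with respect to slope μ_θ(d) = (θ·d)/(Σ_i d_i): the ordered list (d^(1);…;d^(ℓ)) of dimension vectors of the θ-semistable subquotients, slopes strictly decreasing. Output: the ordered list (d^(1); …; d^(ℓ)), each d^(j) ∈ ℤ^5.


Barcode: M ≅ I[1,1]^3, I[1,4], I[4,4], I[4,5]^2. HN layers by μ_θ (3 steps, strictly decreasing):
  μ^(1)=4; μ^(2)=1; μ^(3)=-8

((3, 0, 0, 0, 2); (1, 1, 1, 1, 0); (0, 0, 0, 3, 0))


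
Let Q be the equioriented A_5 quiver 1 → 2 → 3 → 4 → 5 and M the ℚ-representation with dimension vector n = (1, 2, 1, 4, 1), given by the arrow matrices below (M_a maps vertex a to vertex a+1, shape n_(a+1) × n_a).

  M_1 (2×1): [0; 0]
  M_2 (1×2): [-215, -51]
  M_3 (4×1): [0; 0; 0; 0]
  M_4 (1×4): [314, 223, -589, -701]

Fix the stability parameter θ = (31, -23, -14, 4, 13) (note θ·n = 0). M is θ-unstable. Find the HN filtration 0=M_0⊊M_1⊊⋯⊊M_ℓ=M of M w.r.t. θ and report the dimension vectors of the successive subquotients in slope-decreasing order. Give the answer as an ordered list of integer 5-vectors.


Barcode: M ≅ I[1,1], I[2,2], I[2,3], I[4,4]^3, I[4,5]. HN layers by μ_θ (5 steps, strictly decreasing):
  μ^(1)=31; μ^(2)=13; μ^(3)=4; μ^(4)=-14; μ^(5)=-23

((1, 0, 0, 0, 0); (0, 0, 0, 0, 1); (0, 0, 0, 4, 0); (0, 0, 1, 0, 0); (0, 2, 0, 0, 0))


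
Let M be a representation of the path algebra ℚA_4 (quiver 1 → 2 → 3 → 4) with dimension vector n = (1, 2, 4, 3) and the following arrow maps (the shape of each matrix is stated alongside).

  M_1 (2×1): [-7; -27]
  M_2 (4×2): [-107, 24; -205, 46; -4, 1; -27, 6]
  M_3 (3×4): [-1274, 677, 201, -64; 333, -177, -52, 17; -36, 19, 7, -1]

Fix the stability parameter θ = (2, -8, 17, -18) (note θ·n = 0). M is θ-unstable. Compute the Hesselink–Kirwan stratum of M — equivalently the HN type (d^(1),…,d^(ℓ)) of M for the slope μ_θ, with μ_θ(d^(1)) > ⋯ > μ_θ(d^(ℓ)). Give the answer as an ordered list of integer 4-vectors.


Interval decomposition of M: I[1,4], I[2,4], I[3,3], I[3,4].
HN type (ℓ=4): μ^(1)=17; μ^(2)=-1/2; μ^(3)=-3; μ^(4)=-8

((0, 0, 1, 0); (0, 0, 3, 3); (1, 1, 0, 0); (0, 1, 0, 0))


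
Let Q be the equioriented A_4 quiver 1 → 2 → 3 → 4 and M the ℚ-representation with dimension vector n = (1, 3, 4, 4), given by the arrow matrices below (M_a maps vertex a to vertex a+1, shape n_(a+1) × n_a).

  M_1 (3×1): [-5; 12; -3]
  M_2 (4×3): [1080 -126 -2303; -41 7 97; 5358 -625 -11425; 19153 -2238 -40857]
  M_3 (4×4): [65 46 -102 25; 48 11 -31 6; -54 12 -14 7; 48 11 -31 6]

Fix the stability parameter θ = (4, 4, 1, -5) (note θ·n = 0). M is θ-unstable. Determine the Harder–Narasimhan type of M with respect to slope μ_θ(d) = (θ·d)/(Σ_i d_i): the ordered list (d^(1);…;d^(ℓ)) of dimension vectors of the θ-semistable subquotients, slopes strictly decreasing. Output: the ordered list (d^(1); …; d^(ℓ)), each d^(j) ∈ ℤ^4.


Via rank(M_{q-1}∘⋯∘M_p): M ≅ I[1,4], I[2,4]^2, I[3,3], I[4,4].
μ_θ-semistable layers: μ^(1)=1; μ^(2)=0; μ^(3)=-5

((1, 1, 2, 1); (0, 2, 2, 2); (0, 0, 0, 1))


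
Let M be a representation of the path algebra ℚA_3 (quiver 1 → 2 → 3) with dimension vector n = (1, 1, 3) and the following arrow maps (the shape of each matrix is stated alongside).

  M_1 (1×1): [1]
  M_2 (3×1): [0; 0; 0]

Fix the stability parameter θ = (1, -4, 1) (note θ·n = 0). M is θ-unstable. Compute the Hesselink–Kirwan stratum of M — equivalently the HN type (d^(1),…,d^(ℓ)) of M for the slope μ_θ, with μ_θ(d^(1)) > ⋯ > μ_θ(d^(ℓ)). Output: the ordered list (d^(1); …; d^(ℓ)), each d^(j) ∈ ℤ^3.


Interval decomposition of M: I[1,2], I[3,3]^3.
HN type (ℓ=2): μ^(1)=1; μ^(2)=-3/2

((0, 0, 3); (1, 1, 0))


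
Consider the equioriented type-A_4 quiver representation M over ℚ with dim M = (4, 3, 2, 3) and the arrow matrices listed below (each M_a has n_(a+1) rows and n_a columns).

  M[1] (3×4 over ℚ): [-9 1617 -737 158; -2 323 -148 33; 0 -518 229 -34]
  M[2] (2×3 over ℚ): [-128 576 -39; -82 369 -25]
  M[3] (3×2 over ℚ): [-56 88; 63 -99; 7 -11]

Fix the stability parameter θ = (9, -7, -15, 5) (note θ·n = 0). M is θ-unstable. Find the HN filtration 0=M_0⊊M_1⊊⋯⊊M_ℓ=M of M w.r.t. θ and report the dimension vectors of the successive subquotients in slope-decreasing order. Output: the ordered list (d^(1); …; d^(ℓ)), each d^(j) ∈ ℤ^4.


Interval decomposition of M: I[1,1], I[1,2], I[1,3], I[1,4], I[4,4]^2.
HN type (ℓ=4): μ^(1)=9; μ^(2)=5; μ^(3)=1; μ^(4)=-13/3

((1, 0, 0, 0); (0, 0, 0, 3); (1, 1, 0, 0); (2, 2, 2, 0))


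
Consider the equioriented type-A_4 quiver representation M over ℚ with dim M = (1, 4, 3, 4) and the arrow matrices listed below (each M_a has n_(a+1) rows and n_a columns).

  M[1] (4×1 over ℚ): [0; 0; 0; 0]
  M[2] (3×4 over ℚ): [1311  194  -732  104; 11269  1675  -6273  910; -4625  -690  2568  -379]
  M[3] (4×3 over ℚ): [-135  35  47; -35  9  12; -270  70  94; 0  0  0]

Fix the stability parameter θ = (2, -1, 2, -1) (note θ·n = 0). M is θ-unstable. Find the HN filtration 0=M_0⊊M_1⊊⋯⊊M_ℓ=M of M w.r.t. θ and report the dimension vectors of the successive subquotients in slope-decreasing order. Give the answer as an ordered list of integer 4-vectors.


Via rank(M_{q-1}∘⋯∘M_p): M ≅ I[1,1], I[2,2], I[2,3], I[2,4]^2, I[4,4]^2.
μ_θ-semistable layers: μ^(1)=2; μ^(2)=1/2; μ^(3)=-1

((1, 0, 1, 0); (0, 0, 2, 2); (0, 4, 0, 2))


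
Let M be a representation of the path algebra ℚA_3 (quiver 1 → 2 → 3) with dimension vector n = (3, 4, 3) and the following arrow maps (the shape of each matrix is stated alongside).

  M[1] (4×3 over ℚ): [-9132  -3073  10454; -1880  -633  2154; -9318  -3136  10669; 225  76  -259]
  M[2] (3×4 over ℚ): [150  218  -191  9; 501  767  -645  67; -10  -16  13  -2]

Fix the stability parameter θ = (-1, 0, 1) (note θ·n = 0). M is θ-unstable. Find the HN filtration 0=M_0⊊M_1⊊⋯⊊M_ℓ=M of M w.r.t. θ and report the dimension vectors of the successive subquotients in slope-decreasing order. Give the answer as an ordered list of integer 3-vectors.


Barcode: M ≅ I[1,3]^3, I[2,2]. HN layers by μ_θ (3 steps, strictly decreasing):
  μ^(1)=1; μ^(2)=0; μ^(3)=-1

((0, 0, 3); (0, 4, 0); (3, 0, 0))


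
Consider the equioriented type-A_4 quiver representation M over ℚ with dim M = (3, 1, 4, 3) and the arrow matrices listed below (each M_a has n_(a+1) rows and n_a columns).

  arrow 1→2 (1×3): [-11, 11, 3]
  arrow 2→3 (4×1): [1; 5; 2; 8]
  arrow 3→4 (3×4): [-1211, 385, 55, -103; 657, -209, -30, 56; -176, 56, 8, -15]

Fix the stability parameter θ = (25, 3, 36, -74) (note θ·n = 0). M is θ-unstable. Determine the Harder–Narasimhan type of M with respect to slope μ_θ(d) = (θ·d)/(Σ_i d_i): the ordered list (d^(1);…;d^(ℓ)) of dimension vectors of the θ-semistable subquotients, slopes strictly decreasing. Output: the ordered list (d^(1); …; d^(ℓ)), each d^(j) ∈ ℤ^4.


Via rank(M_{q-1}∘⋯∘M_p): M ≅ I[1,1]^2, I[1,3], I[3,4]^3.
μ_θ-semistable layers: μ^(1)=36; μ^(2)=25; μ^(3)=14; μ^(4)=-19

((0, 0, 1, 0); (2, 0, 0, 0); (1, 1, 0, 0); (0, 0, 3, 3))


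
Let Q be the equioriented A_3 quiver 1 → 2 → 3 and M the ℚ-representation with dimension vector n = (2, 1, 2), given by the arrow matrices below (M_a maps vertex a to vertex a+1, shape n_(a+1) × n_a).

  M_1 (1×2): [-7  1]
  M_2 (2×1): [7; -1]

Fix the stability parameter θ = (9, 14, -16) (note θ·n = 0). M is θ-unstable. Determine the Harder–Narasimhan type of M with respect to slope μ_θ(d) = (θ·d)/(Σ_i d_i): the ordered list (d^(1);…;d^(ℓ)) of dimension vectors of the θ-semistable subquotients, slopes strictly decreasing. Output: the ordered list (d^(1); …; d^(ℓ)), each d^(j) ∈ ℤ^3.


Barcode: M ≅ I[1,1], I[1,3], I[3,3]. HN layers by μ_θ (3 steps, strictly decreasing):
  μ^(1)=9; μ^(2)=7/3; μ^(3)=-16

((1, 0, 0); (1, 1, 1); (0, 0, 1))


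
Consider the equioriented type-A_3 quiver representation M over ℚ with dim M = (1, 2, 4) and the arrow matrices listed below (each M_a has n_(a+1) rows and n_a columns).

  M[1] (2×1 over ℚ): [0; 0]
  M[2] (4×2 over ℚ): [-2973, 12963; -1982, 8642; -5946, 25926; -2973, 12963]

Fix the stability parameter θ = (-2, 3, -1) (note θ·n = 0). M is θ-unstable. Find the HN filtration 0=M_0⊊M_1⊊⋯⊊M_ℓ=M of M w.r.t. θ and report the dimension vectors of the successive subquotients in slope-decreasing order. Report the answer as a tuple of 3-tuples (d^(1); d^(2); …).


Interval decomposition of M: I[1,1], I[2,2], I[2,3], I[3,3]^3.
HN type (ℓ=4): μ^(1)=3; μ^(2)=1; μ^(3)=-1; μ^(4)=-2

((0, 1, 0); (0, 1, 1); (0, 0, 3); (1, 0, 0))


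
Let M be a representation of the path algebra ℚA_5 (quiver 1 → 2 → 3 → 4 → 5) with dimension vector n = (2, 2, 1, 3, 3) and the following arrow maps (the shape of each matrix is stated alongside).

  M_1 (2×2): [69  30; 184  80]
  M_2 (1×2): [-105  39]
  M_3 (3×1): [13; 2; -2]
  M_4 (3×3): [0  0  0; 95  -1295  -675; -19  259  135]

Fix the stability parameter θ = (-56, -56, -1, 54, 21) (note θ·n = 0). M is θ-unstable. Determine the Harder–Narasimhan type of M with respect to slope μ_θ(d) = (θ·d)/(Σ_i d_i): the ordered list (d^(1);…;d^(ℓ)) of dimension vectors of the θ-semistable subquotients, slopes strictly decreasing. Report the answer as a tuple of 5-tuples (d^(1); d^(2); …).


Interval decomposition of M: I[1,1], I[1,5], I[2,2], I[4,4]^2, I[5,5]^2.
HN type (ℓ=5): μ^(1)=54; μ^(2)=75/2; μ^(3)=21; μ^(4)=-1; μ^(5)=-56

((0, 0, 0, 2, 0); (0, 0, 0, 1, 1); (0, 0, 0, 0, 2); (0, 0, 1, 0, 0); (2, 2, 0, 0, 0))


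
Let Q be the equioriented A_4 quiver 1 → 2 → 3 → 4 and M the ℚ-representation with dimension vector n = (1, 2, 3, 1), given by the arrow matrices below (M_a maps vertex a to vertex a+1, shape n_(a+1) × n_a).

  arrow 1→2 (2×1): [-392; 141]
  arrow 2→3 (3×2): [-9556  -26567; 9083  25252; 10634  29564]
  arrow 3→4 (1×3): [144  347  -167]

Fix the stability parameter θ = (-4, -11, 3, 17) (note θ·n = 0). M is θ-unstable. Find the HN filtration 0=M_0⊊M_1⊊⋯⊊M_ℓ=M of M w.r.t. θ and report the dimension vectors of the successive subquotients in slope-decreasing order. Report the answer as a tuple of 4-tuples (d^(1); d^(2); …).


Via rank(M_{q-1}∘⋯∘M_p): M ≅ I[1,3], I[2,4], I[3,3].
μ_θ-semistable layers: μ^(1)=17; μ^(2)=3; μ^(3)=-15/2; μ^(4)=-11

((0, 0, 0, 1); (0, 0, 3, 0); (1, 1, 0, 0); (0, 1, 0, 0))


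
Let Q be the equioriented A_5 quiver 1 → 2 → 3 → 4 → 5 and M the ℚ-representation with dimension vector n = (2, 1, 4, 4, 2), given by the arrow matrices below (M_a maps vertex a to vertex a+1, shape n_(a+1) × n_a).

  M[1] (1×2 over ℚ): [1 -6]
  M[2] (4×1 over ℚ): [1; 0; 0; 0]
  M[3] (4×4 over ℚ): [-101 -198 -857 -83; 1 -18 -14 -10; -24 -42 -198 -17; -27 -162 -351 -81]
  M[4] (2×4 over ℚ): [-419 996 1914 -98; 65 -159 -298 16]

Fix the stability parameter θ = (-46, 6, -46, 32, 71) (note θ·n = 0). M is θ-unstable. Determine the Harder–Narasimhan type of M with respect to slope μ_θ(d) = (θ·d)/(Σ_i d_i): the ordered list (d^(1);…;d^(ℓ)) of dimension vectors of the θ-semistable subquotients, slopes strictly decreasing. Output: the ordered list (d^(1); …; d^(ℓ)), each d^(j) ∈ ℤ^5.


Via rank(M_{q-1}∘⋯∘M_p): M ≅ I[1,1], I[1,5], I[3,3], I[3,4], I[3,5], I[4,4].
μ_θ-semistable layers: μ^(1)=71; μ^(2)=32; μ^(3)=-20; μ^(4)=-46

((0, 0, 0, 0, 2); (0, 0, 0, 4, 0); (0, 1, 1, 0, 0); (2, 0, 3, 0, 0))


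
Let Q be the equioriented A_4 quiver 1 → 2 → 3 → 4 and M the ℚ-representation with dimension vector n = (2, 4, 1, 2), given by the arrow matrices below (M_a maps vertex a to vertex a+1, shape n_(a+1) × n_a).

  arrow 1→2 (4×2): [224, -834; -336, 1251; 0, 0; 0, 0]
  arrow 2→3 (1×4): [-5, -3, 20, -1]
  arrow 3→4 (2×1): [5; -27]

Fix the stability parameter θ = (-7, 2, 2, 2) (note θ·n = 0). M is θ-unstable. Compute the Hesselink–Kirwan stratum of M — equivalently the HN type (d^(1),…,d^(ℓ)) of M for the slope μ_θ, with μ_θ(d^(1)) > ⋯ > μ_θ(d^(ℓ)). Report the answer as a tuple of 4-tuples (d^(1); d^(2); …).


Interval decomposition of M: I[1,1], I[1,4], I[2,2]^3, I[4,4].
HN type (ℓ=2): μ^(1)=2; μ^(2)=-7

((0, 4, 1, 2); (2, 0, 0, 0))


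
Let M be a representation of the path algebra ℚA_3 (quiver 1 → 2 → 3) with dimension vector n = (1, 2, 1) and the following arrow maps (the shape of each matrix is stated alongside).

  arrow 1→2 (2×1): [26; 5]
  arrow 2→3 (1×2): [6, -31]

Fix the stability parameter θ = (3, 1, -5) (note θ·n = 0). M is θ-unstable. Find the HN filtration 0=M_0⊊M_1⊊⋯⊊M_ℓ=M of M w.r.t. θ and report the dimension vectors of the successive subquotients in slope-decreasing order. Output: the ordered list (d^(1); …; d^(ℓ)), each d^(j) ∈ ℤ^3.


Interval decomposition of M: I[1,3], I[2,2].
HN type (ℓ=2): μ^(1)=1; μ^(2)=-1/3

((0, 1, 0); (1, 1, 1))


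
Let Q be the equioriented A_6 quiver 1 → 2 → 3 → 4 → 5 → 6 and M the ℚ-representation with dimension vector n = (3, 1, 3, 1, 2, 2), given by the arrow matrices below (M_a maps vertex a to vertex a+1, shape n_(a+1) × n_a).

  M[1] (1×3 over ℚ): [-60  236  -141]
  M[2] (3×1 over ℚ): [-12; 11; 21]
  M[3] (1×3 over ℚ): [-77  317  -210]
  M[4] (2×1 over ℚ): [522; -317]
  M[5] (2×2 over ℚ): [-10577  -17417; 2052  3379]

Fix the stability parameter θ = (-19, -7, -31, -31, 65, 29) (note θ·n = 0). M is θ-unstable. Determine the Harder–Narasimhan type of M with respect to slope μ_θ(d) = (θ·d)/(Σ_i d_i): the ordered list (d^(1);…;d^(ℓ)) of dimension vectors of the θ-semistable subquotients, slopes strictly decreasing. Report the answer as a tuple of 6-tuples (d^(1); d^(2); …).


Barcode: M ≅ I[1,1]^2, I[1,6], I[3,3]^2, I[5,6]. HN layers by μ_θ (4 steps, strictly decreasing):
  μ^(1)=47; μ^(2)=-19; μ^(3)=-22; μ^(4)=-31

((0, 0, 0, 0, 2, 2); (2, 0, 0, 0, 0, 0); (1, 1, 1, 1, 0, 0); (0, 0, 2, 0, 0, 0))


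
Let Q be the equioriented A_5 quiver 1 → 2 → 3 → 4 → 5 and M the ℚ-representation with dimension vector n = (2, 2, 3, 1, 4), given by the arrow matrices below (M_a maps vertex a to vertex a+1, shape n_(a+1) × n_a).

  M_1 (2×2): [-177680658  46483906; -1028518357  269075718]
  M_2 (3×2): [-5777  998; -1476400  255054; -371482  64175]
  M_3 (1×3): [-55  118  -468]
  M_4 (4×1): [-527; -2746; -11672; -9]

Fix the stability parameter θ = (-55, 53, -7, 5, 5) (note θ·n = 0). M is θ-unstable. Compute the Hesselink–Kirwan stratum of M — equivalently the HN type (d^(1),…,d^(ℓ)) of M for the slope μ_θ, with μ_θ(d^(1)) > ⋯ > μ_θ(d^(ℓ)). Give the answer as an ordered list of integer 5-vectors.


Interval decomposition of M: I[1,3], I[1,5], I[3,3], I[5,5]^3.
HN type (ℓ=5): μ^(1)=23; μ^(2)=14; μ^(3)=5; μ^(4)=-7; μ^(5)=-55

((0, 1, 1, 0, 0); (0, 1, 1, 1, 1); (0, 0, 0, 0, 3); (0, 0, 1, 0, 0); (2, 0, 0, 0, 0))


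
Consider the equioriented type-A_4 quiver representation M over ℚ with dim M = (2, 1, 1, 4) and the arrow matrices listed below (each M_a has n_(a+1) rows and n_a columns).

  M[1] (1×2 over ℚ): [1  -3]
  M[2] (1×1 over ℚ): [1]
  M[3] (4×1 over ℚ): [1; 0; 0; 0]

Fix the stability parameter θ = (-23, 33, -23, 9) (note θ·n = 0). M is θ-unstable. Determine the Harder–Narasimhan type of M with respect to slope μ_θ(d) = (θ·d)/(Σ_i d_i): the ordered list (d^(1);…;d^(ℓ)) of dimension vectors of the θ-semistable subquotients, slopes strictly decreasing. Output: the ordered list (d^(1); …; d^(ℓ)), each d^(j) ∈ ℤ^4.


Interval decomposition of M: I[1,1], I[1,4], I[4,4]^3.
HN type (ℓ=3): μ^(1)=9; μ^(2)=5; μ^(3)=-23

((0, 0, 0, 4); (0, 1, 1, 0); (2, 0, 0, 0))


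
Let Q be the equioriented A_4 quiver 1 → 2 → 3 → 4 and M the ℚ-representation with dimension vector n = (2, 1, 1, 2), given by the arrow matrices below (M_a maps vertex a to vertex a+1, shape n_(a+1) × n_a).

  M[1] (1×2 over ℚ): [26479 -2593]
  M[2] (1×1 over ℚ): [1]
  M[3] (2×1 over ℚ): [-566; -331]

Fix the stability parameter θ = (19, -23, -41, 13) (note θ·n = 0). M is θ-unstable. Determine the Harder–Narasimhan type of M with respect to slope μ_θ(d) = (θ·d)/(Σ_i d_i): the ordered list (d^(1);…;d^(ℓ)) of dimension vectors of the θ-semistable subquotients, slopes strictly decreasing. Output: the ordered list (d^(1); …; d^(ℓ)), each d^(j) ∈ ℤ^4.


Interval decomposition of M: I[1,1], I[1,4], I[4,4].
HN type (ℓ=3): μ^(1)=19; μ^(2)=13; μ^(3)=-15

((1, 0, 0, 0); (0, 0, 0, 2); (1, 1, 1, 0))


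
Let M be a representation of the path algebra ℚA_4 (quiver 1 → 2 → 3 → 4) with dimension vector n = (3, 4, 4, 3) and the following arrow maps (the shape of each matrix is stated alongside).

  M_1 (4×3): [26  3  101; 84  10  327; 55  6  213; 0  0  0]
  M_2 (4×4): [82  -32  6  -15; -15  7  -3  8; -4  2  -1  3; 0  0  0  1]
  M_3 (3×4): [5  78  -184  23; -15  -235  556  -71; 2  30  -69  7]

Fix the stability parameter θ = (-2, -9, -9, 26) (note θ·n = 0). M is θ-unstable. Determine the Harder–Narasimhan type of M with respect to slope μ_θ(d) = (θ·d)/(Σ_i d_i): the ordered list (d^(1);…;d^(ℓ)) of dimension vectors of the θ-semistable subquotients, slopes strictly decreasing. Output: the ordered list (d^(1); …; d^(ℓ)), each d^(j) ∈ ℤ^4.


Interval decomposition of M: I[1,4]^3, I[2,3].
HN type (ℓ=3): μ^(1)=26; μ^(2)=-20/3; μ^(3)=-9

((0, 0, 0, 3); (3, 3, 3, 0); (0, 1, 1, 0))


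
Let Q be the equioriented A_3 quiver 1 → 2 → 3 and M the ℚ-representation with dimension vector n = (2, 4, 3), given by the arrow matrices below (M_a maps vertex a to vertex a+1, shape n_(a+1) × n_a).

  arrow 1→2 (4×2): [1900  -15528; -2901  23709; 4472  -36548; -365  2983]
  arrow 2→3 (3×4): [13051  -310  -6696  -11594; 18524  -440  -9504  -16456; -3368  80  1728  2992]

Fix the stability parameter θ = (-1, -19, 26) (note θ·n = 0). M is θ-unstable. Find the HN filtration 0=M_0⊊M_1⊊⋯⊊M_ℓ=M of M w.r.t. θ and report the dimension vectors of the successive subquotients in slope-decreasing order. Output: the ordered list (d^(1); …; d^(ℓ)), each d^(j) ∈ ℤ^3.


Barcode: M ≅ I[1,2], I[1,3], I[2,2]^2, I[3,3]^2. HN layers by μ_θ (3 steps, strictly decreasing):
  μ^(1)=26; μ^(2)=-10; μ^(3)=-19

((0, 0, 3); (2, 2, 0); (0, 2, 0))


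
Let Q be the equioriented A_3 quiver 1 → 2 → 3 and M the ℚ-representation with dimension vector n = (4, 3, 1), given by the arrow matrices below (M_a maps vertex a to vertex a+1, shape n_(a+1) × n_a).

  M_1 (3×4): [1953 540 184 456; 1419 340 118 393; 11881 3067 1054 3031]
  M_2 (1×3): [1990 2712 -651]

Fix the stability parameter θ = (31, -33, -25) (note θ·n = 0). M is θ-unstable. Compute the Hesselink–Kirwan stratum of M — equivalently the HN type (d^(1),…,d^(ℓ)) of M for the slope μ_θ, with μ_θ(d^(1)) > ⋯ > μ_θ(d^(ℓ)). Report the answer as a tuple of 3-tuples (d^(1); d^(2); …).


Barcode: M ≅ I[1,1], I[1,2]^2, I[1,3]. HN layers by μ_θ (3 steps, strictly decreasing):
  μ^(1)=31; μ^(2)=-1; μ^(3)=-9

((1, 0, 0); (2, 2, 0); (1, 1, 1))


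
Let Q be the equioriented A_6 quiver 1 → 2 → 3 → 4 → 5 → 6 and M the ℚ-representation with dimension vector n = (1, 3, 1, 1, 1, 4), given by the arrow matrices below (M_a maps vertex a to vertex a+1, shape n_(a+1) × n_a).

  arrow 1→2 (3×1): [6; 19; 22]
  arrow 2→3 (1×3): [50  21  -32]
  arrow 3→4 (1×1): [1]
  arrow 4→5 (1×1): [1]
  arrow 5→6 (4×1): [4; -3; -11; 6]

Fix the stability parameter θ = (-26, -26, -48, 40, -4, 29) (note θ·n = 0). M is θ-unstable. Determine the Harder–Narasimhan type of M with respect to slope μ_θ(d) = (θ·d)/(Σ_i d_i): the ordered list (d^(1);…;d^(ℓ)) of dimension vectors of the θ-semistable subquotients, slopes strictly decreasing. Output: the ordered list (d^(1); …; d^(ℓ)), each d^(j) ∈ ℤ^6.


Barcode: M ≅ I[1,6], I[2,2]^2, I[6,6]^3. HN layers by μ_θ (4 steps, strictly decreasing):
  μ^(1)=29; μ^(2)=18; μ^(3)=-26; μ^(4)=-100/3

((0, 0, 0, 0, 0, 4); (0, 0, 0, 1, 1, 0); (0, 2, 0, 0, 0, 0); (1, 1, 1, 0, 0, 0))


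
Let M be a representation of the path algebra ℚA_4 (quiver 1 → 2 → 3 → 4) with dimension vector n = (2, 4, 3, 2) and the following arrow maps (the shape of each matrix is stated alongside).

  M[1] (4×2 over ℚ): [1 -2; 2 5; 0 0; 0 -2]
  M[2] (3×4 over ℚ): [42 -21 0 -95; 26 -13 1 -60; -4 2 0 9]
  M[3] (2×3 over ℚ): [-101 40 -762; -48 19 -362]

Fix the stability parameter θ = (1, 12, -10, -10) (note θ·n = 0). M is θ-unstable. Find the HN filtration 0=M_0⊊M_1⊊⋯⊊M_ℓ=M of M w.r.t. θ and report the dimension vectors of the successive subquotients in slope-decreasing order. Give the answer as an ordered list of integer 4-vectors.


Interval decomposition of M: I[1,2], I[1,4], I[2,3], I[2,4].
HN type (ℓ=4): μ^(1)=12; μ^(2)=1; μ^(3)=-7/4; μ^(4)=-8/3

((0, 1, 0, 0); (1, 1, 1, 0); (1, 1, 1, 1); (0, 1, 1, 1))


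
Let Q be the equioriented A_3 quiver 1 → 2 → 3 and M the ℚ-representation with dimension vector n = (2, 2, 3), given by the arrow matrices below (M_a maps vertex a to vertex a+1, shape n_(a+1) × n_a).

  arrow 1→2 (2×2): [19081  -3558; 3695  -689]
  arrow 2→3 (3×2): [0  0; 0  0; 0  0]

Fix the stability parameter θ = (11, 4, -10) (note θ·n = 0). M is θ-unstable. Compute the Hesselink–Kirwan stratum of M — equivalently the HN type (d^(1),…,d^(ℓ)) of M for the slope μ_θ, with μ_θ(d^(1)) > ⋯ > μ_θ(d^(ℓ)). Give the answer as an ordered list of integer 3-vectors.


Interval decomposition of M: I[1,2]^2, I[3,3]^3.
HN type (ℓ=2): μ^(1)=15/2; μ^(2)=-10

((2, 2, 0); (0, 0, 3))


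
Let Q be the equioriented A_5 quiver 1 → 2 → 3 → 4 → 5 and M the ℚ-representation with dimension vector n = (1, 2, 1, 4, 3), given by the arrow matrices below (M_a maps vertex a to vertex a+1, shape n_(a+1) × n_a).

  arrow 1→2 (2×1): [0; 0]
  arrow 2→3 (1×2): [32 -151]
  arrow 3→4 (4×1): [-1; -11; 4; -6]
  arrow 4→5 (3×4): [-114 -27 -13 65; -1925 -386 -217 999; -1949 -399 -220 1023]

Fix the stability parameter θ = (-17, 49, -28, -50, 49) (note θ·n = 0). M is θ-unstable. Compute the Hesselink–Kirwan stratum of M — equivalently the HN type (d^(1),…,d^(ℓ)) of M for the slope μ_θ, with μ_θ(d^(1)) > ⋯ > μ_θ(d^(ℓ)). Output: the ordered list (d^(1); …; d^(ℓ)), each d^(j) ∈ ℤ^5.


Interval decomposition of M: I[1,1], I[2,2], I[2,5], I[4,4], I[4,5]^2.
HN type (ℓ=4): μ^(1)=49; μ^(2)=-29/3; μ^(3)=-17; μ^(4)=-50

((0, 1, 0, 0, 3); (0, 1, 1, 1, 0); (1, 0, 0, 0, 0); (0, 0, 0, 3, 0))


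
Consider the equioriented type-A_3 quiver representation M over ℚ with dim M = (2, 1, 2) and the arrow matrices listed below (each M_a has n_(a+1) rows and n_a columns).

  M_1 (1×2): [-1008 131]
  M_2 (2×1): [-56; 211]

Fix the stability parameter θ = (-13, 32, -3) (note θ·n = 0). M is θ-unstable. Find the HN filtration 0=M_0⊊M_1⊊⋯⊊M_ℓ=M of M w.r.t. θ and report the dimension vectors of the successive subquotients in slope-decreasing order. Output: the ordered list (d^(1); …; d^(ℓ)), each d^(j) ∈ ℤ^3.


Barcode: M ≅ I[1,1], I[1,3], I[3,3]. HN layers by μ_θ (3 steps, strictly decreasing):
  μ^(1)=29/2; μ^(2)=-3; μ^(3)=-13

((0, 1, 1); (0, 0, 1); (2, 0, 0))


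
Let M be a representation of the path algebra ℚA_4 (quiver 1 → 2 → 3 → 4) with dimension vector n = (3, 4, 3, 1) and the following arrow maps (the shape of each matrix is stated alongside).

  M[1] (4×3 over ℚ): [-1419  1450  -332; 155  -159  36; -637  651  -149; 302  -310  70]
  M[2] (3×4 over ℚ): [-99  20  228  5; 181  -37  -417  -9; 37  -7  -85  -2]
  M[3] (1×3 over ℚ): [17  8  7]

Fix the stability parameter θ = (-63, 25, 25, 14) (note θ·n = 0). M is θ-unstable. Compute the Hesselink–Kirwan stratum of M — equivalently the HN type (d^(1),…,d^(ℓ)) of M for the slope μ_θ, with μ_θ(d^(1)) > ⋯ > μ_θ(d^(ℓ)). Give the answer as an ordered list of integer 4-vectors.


Barcode: M ≅ I[1,2], I[1,3], I[1,4], I[2,3]. HN layers by μ_θ (3 steps, strictly decreasing):
  μ^(1)=25; μ^(2)=64/3; μ^(3)=-63

((0, 3, 2, 0); (0, 1, 1, 1); (3, 0, 0, 0))


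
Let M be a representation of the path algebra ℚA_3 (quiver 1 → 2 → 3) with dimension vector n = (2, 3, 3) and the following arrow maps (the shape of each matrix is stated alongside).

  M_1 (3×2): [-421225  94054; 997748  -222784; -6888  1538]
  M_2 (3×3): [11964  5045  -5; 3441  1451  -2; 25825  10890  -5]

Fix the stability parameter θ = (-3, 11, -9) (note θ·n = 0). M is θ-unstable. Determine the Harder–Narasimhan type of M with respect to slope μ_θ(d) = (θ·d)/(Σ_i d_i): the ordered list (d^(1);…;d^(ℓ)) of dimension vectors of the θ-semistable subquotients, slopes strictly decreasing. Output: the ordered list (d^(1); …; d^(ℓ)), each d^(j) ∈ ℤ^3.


Barcode: M ≅ I[1,3]^2, I[2,2], I[3,3]. HN layers by μ_θ (4 steps, strictly decreasing):
  μ^(1)=11; μ^(2)=1; μ^(3)=-3; μ^(4)=-9

((0, 1, 0); (0, 2, 2); (2, 0, 0); (0, 0, 1))


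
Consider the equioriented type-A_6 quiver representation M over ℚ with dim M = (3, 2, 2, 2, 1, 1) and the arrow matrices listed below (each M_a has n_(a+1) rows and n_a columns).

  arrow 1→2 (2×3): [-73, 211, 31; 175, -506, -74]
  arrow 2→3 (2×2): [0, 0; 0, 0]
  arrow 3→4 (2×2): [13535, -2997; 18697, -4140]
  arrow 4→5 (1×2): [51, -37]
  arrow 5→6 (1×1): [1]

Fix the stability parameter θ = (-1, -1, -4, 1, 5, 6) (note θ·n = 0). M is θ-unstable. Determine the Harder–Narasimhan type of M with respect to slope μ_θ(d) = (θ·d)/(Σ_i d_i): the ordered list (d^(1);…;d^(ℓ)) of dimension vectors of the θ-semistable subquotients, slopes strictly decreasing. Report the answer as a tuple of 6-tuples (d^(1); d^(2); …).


Barcode: M ≅ I[1,1], I[1,2]^2, I[3,4], I[3,6]. HN layers by μ_θ (5 steps, strictly decreasing):
  μ^(1)=6; μ^(2)=5; μ^(3)=1; μ^(4)=-1; μ^(5)=-4

((0, 0, 0, 0, 0, 1); (0, 0, 0, 0, 1, 0); (0, 0, 0, 2, 0, 0); (3, 2, 0, 0, 0, 0); (0, 0, 2, 0, 0, 0))


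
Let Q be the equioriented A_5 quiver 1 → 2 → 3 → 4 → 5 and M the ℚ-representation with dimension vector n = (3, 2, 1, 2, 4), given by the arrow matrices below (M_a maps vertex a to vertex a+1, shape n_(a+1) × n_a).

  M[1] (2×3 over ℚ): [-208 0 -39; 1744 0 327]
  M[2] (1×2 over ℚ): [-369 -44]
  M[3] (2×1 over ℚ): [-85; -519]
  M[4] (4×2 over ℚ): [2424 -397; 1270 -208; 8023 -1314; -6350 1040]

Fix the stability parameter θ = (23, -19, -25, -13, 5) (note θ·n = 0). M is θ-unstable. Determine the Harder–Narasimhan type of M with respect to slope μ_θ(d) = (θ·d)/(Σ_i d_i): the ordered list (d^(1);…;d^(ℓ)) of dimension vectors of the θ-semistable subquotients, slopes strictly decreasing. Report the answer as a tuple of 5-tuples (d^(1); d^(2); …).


Interval decomposition of M: I[1,1]^2, I[1,5], I[2,2], I[4,5], I[5,5]^2.
HN type (ℓ=5): μ^(1)=23; μ^(2)=5; μ^(3)=-17/2; μ^(4)=-13; μ^(5)=-19

((2, 0, 0, 0, 0); (0, 0, 0, 0, 4); (1, 1, 1, 1, 0); (0, 0, 0, 1, 0); (0, 1, 0, 0, 0))


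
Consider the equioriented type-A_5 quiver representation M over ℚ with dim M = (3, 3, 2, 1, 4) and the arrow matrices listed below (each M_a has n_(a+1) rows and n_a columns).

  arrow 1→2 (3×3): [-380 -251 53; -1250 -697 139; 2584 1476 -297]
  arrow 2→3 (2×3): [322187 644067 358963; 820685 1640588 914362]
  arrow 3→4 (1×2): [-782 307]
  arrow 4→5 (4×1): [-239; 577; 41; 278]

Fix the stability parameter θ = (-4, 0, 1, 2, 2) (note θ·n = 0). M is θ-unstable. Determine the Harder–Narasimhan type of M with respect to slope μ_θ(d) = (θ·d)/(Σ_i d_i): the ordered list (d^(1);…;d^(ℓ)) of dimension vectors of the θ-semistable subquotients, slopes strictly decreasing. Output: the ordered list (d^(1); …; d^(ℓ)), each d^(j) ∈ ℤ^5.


Interval decomposition of M: I[1,2], I[1,3], I[1,5], I[5,5]^3.
HN type (ℓ=4): μ^(1)=2; μ^(2)=1; μ^(3)=0; μ^(4)=-4

((0, 0, 0, 1, 4); (0, 0, 2, 0, 0); (0, 3, 0, 0, 0); (3, 0, 0, 0, 0))


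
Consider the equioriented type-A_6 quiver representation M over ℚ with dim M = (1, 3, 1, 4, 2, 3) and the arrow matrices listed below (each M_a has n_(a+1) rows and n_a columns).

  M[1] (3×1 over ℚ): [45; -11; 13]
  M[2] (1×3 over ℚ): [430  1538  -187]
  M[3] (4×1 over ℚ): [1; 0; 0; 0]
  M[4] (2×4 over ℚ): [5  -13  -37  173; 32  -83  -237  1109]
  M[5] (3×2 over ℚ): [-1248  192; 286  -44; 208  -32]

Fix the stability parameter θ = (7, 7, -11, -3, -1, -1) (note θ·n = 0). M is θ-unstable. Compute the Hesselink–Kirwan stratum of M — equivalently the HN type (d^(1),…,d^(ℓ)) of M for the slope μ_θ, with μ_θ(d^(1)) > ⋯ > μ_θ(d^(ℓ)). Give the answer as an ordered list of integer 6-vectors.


Via rank(M_{q-1}∘⋯∘M_p): M ≅ I[1,6], I[2,2]^2, I[4,4]^2, I[4,5], I[6,6]^2.
μ_θ-semistable layers: μ^(1)=7; μ^(2)=-1/3; μ^(3)=-1; μ^(4)=-3

((0, 2, 0, 0, 0, 0); (1, 1, 1, 1, 1, 1); (0, 0, 0, 0, 1, 2); (0, 0, 0, 3, 0, 0))


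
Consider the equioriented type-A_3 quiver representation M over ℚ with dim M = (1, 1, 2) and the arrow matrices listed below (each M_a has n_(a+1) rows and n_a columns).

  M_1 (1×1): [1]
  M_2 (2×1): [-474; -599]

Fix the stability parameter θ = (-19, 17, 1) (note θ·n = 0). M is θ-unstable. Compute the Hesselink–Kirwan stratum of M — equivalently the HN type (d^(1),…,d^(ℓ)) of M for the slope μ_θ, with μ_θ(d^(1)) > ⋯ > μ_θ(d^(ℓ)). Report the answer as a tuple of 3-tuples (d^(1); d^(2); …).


Via rank(M_{q-1}∘⋯∘M_p): M ≅ I[1,3], I[3,3].
μ_θ-semistable layers: μ^(1)=9; μ^(2)=1; μ^(3)=-19

((0, 1, 1); (0, 0, 1); (1, 0, 0))


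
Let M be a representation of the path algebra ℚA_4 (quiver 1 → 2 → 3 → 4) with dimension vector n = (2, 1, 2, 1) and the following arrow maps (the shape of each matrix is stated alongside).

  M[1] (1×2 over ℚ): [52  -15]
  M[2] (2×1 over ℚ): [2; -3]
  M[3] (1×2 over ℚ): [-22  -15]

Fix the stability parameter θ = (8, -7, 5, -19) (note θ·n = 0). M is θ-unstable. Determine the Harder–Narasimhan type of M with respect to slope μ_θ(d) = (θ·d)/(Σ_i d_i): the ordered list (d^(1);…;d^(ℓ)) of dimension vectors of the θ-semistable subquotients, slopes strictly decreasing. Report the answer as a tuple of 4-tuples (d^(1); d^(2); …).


Barcode: M ≅ I[1,1], I[1,4], I[3,3]. HN layers by μ_θ (3 steps, strictly decreasing):
  μ^(1)=8; μ^(2)=5; μ^(3)=-13/4

((1, 0, 0, 0); (0, 0, 1, 0); (1, 1, 1, 1))


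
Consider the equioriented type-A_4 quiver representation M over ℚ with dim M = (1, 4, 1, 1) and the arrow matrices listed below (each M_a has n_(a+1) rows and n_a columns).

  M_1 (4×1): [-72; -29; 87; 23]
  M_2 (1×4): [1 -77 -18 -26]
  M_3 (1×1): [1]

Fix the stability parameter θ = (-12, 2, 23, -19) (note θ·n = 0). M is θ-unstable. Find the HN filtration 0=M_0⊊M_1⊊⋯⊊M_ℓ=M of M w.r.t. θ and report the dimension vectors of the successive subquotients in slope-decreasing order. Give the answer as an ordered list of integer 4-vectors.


Barcode: M ≅ I[1,4], I[2,2]^3. HN layers by μ_θ (2 steps, strictly decreasing):
  μ^(1)=2; μ^(2)=-12

((0, 4, 1, 1); (1, 0, 0, 0))


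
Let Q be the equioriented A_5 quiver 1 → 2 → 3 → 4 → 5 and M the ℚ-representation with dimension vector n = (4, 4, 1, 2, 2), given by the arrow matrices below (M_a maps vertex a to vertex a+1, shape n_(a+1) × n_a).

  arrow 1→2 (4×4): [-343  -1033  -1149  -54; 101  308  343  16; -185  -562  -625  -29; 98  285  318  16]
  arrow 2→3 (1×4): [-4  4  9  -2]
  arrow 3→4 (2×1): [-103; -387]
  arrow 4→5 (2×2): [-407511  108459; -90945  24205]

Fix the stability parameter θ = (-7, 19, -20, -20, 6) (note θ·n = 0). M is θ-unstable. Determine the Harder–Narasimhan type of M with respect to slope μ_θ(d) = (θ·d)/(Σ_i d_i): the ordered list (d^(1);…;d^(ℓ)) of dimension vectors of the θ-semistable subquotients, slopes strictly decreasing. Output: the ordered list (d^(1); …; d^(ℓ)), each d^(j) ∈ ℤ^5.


Barcode: M ≅ I[1,2]^3, I[1,4], I[4,5], I[5,5]. HN layers by μ_θ (4 steps, strictly decreasing):
  μ^(1)=19; μ^(2)=6; μ^(3)=-7; μ^(4)=-20

((0, 3, 0, 0, 0); (0, 0, 0, 0, 2); (4, 1, 1, 1, 0); (0, 0, 0, 1, 0))


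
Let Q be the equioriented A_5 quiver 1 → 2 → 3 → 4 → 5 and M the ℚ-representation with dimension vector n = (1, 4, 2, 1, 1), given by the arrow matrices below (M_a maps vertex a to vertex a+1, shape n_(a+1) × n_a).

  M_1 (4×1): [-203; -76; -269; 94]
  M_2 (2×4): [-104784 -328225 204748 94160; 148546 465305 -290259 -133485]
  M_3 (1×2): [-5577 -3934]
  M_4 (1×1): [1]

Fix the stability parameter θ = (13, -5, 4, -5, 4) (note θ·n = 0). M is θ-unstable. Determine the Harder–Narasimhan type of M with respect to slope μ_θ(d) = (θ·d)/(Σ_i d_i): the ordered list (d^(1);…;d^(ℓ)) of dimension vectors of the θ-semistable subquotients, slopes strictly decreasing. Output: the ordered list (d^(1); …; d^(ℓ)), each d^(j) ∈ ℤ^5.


Barcode: M ≅ I[1,5], I[2,2]^2, I[2,3]. HN layers by μ_θ (3 steps, strictly decreasing):
  μ^(1)=4; μ^(2)=7/4; μ^(3)=-5

((0, 0, 1, 0, 1); (1, 1, 1, 1, 0); (0, 3, 0, 0, 0))


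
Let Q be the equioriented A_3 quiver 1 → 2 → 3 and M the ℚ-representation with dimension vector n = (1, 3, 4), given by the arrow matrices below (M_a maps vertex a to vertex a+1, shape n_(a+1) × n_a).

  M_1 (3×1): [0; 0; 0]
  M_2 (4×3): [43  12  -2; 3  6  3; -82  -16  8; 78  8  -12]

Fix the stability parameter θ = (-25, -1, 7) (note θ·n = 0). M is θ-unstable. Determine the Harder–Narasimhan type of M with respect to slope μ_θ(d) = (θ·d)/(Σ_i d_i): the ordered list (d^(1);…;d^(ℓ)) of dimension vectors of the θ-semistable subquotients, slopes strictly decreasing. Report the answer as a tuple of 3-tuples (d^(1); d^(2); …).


Interval decomposition of M: I[1,1], I[2,2], I[2,3]^2, I[3,3]^2.
HN type (ℓ=3): μ^(1)=7; μ^(2)=-1; μ^(3)=-25

((0, 0, 4); (0, 3, 0); (1, 0, 0))


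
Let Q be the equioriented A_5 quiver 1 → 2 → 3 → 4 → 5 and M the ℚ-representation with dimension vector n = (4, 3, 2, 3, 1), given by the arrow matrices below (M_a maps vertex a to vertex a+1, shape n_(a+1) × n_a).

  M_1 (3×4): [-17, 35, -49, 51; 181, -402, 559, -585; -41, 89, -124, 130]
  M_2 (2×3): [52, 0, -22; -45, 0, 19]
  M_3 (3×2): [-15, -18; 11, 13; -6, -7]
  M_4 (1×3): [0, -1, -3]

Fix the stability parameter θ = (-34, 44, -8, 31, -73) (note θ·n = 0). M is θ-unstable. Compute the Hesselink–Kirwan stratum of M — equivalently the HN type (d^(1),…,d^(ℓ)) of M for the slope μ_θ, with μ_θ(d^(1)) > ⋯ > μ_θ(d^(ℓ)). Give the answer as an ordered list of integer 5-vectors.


Interval decomposition of M: I[1,1], I[1,2], I[1,4], I[1,5], I[4,4].
HN type (ℓ=5): μ^(1)=44; μ^(2)=31; μ^(3)=18; μ^(4)=-3/2; μ^(5)=-34

((0, 1, 0, 0, 0); (0, 0, 0, 2, 0); (0, 1, 1, 0, 0); (0, 1, 1, 1, 1); (4, 0, 0, 0, 0))


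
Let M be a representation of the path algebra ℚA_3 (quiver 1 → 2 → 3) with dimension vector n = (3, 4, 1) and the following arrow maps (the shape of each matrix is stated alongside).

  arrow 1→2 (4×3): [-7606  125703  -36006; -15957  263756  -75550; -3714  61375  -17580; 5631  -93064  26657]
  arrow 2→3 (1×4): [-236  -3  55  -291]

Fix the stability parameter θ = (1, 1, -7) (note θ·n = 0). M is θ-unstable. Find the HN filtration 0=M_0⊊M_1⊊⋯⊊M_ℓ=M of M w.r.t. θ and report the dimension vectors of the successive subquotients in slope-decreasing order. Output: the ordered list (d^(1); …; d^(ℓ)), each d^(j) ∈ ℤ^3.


Via rank(M_{q-1}∘⋯∘M_p): M ≅ I[1,2]^2, I[1,3], I[2,2].
μ_θ-semistable layers: μ^(1)=1; μ^(2)=-5/3

((2, 3, 0); (1, 1, 1))
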